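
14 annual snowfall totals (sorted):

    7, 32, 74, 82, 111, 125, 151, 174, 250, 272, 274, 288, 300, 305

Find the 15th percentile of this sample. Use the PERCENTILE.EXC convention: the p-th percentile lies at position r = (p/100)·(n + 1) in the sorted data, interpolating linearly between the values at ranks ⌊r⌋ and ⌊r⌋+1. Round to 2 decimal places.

42.50

n = 14.
r = (15/100)·(14 + 1) = 2.25.
Rank 2 is 32 and rank 3 is 74.
Interpolate: 32 + 0.25·(74 − 32) = 32 + 0.25·42 = 42.5.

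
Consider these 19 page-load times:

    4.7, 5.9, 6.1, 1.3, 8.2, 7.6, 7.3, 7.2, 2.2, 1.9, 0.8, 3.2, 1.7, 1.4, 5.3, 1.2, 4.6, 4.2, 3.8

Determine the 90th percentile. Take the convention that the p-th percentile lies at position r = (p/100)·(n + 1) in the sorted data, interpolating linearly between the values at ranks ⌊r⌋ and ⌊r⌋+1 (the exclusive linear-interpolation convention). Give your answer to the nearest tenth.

7.6

Sorted: 0.8, 1.2, 1.3, 1.4, 1.7, 1.9, 2.2, 3.2, 3.8, 4.2, 4.6, 4.7, 5.3, 5.9, 6.1, 7.2, 7.3, 7.6, 8.2.
n = 19.
r = (90/100)·(19 + 1) = 18.
r is an integer, so P90 is the value at rank 18: 7.6.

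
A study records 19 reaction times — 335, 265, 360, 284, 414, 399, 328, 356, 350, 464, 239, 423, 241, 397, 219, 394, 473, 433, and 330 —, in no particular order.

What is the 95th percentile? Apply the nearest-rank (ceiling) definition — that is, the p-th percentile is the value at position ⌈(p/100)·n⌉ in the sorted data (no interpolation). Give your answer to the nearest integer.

473

Sorted: 219, 239, 241, 265, 284, 328, 330, 335, 350, 356, 360, 394, 397, 399, 414, 423, 433, 464, 473.
n = 19.
Position = ⌈95/100 · 19⌉ = ⌈18.05⌉ = 19.
The value at rank 19 is 473.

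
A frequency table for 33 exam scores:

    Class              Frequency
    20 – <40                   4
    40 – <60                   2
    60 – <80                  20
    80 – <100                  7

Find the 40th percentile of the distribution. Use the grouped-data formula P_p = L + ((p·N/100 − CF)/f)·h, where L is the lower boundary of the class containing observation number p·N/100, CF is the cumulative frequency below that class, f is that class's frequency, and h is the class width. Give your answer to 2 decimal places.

N = 33; target position k = 40/100 · 33 = 13.2.
Cumulative frequencies: 4, 6, 26, 33.
Observation 13.2 falls in the class 60 – <80.
L = 60, CF = 6, f = 20, h = 20.
P40 = 60 + ((13.2 − 6)/20)·20 = 60 + 7.2 = 67.2.

67.20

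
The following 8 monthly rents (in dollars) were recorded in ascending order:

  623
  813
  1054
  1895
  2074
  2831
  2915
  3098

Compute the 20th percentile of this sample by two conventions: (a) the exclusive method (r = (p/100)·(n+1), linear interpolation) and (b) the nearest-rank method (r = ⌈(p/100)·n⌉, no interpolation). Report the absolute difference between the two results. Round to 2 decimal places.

n = 8.
(a) r = 1.8; between ranks 1 (623) and 2 (813): 775.
(b) the nearest-rank method: rank 2 → 813.
|775 − 813| = 38.

38.00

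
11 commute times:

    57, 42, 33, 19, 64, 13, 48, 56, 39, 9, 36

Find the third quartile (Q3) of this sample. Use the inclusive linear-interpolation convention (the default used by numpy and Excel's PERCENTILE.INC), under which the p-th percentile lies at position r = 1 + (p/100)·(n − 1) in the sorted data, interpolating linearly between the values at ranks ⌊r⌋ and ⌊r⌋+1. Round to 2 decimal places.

52.00

Sorted: 9, 13, 19, 33, 36, 39, 42, 48, 56, 57, 64.
n = 11.
r = 1 + (75/100)·(11 − 1) = 1 + 7.5 = 8.5.
Rank 8 is 48 and rank 9 is 56.
Interpolate: 48 + 0.5·(56 − 48) = 48 + 0.5·8 = 52.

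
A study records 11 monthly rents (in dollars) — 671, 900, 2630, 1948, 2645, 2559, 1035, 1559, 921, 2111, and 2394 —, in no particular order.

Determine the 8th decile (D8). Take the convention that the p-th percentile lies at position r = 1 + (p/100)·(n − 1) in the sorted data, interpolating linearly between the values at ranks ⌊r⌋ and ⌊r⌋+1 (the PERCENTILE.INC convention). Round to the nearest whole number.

Sorted: 671, 900, 921, 1035, 1559, 1948, 2111, 2394, 2559, 2630, 2645.
n = 11.
r = 1 + (80/100)·(11 − 1) = 1 + 8 = 9.
r is an integer, so P80 is the value at rank 9: 2559.

2559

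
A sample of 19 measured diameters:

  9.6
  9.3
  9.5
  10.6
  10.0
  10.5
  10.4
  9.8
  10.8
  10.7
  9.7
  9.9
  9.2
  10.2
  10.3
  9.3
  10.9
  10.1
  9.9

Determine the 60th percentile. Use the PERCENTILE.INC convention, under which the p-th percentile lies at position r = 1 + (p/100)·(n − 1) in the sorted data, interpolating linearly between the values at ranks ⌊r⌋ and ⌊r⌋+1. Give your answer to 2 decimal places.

Sorted: 9.2, 9.3, 9.3, 9.5, 9.6, 9.7, 9.8, 9.9, 9.9, 10.0, 10.1, 10.2, 10.3, 10.4, 10.5, 10.6, 10.7, 10.8, 10.9.
n = 19.
r = 1 + (60/100)·(19 − 1) = 1 + 10.8 = 11.8.
Rank 11 is 10.1 and rank 12 is 10.2.
Interpolate: 10.1 + 0.8·(10.2 − 10.1) = 10.1 + 0.8·0.1 = 10.18.

10.18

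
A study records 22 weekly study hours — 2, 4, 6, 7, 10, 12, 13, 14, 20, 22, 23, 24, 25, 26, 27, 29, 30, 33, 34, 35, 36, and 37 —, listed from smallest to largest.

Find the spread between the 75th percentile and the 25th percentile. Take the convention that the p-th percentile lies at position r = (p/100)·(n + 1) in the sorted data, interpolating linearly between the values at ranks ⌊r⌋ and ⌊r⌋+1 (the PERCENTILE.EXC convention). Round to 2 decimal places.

n = 22.
P25: r = 5.75; ranks 5–6 are 10, 12; interpolating gives 11.5.
P75: r = 17.25; ranks 17–18 are 30, 33; interpolating gives 30.75.
Difference: 30.75 − 11.5 = 19.25.

19.25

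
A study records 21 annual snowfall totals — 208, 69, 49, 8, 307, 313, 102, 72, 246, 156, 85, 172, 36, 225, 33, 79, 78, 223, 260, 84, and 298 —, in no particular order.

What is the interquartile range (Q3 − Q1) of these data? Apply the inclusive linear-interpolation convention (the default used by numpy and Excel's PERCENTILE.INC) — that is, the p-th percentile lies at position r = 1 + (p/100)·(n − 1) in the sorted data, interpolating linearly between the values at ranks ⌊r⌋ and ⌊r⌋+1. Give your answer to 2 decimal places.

Sorted: 8, 33, 36, 49, 69, 72, 78, 79, 84, 85, 102, 156, 172, 208, 223, 225, 246, 260, 298, 307, 313.
n = 21.
P25: r = 6 (integer) → 72.
P75: r = 16 (integer) → 225.
Difference: 225 − 72 = 153.

153.00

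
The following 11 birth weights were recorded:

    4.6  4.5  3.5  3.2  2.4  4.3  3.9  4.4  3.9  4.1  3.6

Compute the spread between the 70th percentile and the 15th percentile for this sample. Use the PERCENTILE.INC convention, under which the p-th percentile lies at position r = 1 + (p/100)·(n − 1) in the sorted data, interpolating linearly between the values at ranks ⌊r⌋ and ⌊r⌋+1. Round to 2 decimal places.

Sorted: 2.4, 3.2, 3.5, 3.6, 3.9, 3.9, 4.1, 4.3, 4.4, 4.5, 4.6.
n = 11.
P15: r = 2.5; ranks 2–3 are 3.2, 3.5; interpolating gives 3.35.
P70: r = 8 (integer) → 4.3.
Difference: 4.3 − 3.35 = 0.95.

0.95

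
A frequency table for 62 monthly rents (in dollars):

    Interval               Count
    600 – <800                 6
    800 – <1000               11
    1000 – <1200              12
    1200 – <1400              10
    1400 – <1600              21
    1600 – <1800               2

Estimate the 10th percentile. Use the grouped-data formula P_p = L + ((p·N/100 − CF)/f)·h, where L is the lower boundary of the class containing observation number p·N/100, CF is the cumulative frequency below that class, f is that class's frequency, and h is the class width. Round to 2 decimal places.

803.64

N = 62; target position k = 10/100 · 62 = 6.2.
Cumulative frequencies: 6, 17, 29, 39, 60, 62.
Observation 6.2 falls in the class 800 – <1000.
L = 800, CF = 6, f = 11, h = 200.
P10 = 800 + ((6.2 − 6)/11)·200 = 800 + 3.63636 = 803.636.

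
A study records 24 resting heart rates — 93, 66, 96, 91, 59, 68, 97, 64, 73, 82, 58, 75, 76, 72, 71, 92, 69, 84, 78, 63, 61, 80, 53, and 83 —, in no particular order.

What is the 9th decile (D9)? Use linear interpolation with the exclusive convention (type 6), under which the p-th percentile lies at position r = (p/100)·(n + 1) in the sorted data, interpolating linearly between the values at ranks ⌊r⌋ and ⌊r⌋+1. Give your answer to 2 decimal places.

Sorted: 53, 58, 59, 61, 63, 64, 66, 68, 69, 71, 72, 73, 75, 76, 78, 80, 82, 83, 84, 91, 92, 93, 96, 97.
n = 24.
r = (90/100)·(24 + 1) = 22.5.
Rank 22 is 93 and rank 23 is 96.
Interpolate: 93 + 0.5·(96 − 93) = 93 + 0.5·3 = 94.5.

94.50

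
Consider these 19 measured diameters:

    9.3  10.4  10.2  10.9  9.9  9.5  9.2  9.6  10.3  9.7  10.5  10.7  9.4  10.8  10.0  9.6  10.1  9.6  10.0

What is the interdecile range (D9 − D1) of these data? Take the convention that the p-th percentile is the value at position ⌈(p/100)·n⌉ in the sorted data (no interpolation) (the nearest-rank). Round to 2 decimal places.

Sorted: 9.2, 9.3, 9.4, 9.5, 9.6, 9.6, 9.6, 9.7, 9.9, 10.0, 10.0, 10.1, 10.2, 10.3, 10.4, 10.5, 10.7, 10.8, 10.9.
n = 19.
P10: rank ⌈10/100·19⌉ = 2 → 9.3.
P90: rank ⌈90/100·19⌉ = 18 → 10.8.
Difference: 10.8 − 9.3 = 1.5.

1.50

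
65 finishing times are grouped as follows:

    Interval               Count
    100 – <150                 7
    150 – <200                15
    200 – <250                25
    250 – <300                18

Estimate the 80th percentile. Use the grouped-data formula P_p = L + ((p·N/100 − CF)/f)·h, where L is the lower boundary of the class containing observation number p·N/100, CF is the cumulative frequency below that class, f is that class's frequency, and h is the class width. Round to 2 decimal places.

263.89

N = 65; target position k = 80/100 · 65 = 52.
Cumulative frequencies: 7, 22, 47, 65.
Observation 52 falls in the class 250 – <300.
L = 250, CF = 47, f = 18, h = 50.
P80 = 250 + ((52 − 47)/18)·50 = 250 + 13.8889 = 263.889.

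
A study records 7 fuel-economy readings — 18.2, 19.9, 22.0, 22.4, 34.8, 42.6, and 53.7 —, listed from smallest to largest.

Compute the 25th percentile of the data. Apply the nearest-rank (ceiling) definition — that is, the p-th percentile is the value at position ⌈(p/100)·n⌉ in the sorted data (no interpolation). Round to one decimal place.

n = 7.
Position = ⌈25/100 · 7⌉ = ⌈1.75⌉ = 2.
The value at rank 2 is 19.9.

19.9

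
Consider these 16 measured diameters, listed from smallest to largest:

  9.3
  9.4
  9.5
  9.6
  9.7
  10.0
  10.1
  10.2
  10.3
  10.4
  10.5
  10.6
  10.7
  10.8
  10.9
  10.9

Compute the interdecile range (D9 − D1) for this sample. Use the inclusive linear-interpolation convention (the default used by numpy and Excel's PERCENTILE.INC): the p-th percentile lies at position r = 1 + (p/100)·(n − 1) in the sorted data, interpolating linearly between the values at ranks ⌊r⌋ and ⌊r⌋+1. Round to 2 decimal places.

1.40

n = 16.
P10: r = 2.5; ranks 2–3 are 9.4, 9.5; interpolating gives 9.45.
P90: r = 14.5; ranks 14–15 are 10.8, 10.9; interpolating gives 10.85.
Difference: 10.85 − 9.45 = 1.4.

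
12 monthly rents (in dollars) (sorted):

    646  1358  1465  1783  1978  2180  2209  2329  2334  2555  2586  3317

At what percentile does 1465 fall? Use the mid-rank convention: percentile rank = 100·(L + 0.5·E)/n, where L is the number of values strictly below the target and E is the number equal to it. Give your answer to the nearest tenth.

20.8

Count below 1465: L = 2; count equal: E = 1; n = 12.
Percentile rank = 100·(2 + 0.5·1)/12 = 100·2.5/12 = 20.83.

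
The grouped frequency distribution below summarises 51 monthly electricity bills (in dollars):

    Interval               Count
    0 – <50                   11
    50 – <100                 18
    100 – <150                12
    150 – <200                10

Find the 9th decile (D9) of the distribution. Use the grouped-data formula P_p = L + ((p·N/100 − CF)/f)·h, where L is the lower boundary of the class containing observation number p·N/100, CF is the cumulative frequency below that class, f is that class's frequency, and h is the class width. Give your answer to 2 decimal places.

174.50

N = 51; target position k = 90/100 · 51 = 45.9.
Cumulative frequencies: 11, 29, 41, 51.
Observation 45.9 falls in the class 150 – <200.
L = 150, CF = 41, f = 10, h = 50.
P90 = 150 + ((45.9 − 41)/10)·50 = 150 + 24.5 = 174.5.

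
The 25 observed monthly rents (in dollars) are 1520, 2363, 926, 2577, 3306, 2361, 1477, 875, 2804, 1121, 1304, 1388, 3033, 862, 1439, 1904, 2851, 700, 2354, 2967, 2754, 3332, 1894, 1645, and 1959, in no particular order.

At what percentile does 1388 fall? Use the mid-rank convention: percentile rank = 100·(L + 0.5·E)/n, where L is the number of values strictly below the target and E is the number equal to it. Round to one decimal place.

Sorted: 700, 862, 875, 926, 1121, 1304, 1388, 1439, 1477, 1520, 1645, 1894, 1904, 1959, 2354, 2361, 2363, 2577, 2754, 2804, 2851, 2967, 3033, 3306, 3332.
Count below 1388: L = 6; count equal: E = 1; n = 25.
Percentile rank = 100·(6 + 0.5·1)/25 = 100·6.5/25 = 26.

26.0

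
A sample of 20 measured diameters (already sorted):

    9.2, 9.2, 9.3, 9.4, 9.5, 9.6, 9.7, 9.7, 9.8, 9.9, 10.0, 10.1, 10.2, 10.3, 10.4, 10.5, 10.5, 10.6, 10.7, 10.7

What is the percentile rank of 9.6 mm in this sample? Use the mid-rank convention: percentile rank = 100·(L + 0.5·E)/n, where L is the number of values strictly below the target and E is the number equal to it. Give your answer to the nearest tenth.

27.5

Count below 9.6: L = 5; count equal: E = 1; n = 20.
Percentile rank = 100·(5 + 0.5·1)/20 = 100·5.5/20 = 27.5.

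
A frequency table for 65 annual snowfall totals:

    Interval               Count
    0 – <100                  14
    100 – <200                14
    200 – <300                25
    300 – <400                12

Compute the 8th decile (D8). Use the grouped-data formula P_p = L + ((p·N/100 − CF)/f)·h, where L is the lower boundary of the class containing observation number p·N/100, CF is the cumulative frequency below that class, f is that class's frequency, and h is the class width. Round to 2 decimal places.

N = 65; target position k = 80/100 · 65 = 52.
Cumulative frequencies: 14, 28, 53, 65.
Observation 52 falls in the class 200 – <300.
L = 200, CF = 28, f = 25, h = 100.
P80 = 200 + ((52 − 28)/25)·100 = 200 + 96 = 296.

296.00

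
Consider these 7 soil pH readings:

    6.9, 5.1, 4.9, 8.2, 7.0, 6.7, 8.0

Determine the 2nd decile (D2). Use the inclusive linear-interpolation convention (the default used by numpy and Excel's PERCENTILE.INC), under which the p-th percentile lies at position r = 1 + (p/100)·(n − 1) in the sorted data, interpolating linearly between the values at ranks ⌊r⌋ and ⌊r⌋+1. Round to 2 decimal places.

Sorted: 4.9, 5.1, 6.7, 6.9, 7.0, 8.0, 8.2.
n = 7.
r = 1 + (20/100)·(7 − 1) = 1 + 1.2 = 2.2.
Rank 2 is 5.1 and rank 3 is 6.7.
Interpolate: 5.1 + 0.2·(6.7 − 5.1) = 5.1 + 0.2·1.6 = 5.42.

5.42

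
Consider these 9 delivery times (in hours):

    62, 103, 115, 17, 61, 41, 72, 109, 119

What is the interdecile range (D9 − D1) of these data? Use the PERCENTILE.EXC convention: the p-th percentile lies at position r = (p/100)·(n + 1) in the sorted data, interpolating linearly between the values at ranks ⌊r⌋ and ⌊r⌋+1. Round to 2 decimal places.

102.00

Sorted: 17, 41, 61, 62, 72, 103, 109, 115, 119.
n = 9.
P10: r = 1 (integer) → 17.
P90: r = 9 (integer) → 119.
Difference: 119 − 17 = 102.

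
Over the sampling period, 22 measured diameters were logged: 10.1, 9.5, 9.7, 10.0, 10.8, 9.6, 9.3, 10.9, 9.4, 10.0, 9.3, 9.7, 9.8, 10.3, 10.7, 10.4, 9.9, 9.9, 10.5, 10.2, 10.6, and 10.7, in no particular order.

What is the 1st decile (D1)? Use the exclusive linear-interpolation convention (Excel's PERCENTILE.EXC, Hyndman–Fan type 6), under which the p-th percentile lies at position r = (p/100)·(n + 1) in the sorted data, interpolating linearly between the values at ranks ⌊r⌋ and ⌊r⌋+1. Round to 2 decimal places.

9.33

Sorted: 9.3, 9.3, 9.4, 9.5, 9.6, 9.7, 9.7, 9.8, 9.9, 9.9, 10.0, 10.0, 10.1, 10.2, 10.3, 10.4, 10.5, 10.6, 10.7, 10.7, 10.8, 10.9.
n = 22.
r = (10/100)·(22 + 1) = 2.3.
Rank 2 is 9.3 and rank 3 is 9.4.
Interpolate: 9.3 + 0.3·(9.4 − 9.3) = 9.3 + 0.3·0.1 = 9.33.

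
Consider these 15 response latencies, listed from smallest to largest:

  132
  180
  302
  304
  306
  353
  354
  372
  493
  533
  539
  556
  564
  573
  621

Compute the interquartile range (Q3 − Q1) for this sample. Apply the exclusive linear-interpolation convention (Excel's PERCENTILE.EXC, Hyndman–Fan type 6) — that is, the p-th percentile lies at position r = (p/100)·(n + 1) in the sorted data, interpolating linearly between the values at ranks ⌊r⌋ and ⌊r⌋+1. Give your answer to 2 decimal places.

n = 15.
P25: r = 4 (integer) → 304.
P75: r = 12 (integer) → 556.
Difference: 556 − 304 = 252.

252.00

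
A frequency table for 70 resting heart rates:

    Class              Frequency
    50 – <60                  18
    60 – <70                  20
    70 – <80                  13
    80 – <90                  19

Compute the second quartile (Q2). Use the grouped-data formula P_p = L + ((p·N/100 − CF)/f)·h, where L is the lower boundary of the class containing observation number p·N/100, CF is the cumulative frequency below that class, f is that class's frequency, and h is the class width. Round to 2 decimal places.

68.50

N = 70; target position k = 50/100 · 70 = 35.
Cumulative frequencies: 18, 38, 51, 70.
Observation 35 falls in the class 60 – <70.
L = 60, CF = 18, f = 20, h = 10.
P50 = 60 + ((35 − 18)/20)·10 = 60 + 8.5 = 68.5.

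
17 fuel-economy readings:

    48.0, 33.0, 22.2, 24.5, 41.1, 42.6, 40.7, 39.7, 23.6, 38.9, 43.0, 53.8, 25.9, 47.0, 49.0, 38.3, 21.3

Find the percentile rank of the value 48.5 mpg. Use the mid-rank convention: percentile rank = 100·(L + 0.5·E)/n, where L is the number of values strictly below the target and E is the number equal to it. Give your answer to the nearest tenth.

88.2

Sorted: 21.3, 22.2, 23.6, 24.5, 25.9, 33.0, 38.3, 38.9, 39.7, 40.7, 41.1, 42.6, 43.0, 47.0, 48.0, 49.0, 53.8.
Count below 48.5: L = 15; count equal: E = 0; n = 17.
Percentile rank = 100·(15 + 0.5·0)/17 = 100·15/17 = 88.24.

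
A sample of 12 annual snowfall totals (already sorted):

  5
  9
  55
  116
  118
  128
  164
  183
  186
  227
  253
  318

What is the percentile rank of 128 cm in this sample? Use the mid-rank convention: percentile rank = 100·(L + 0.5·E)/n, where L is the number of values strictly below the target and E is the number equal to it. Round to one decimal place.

45.8

Count below 128: L = 5; count equal: E = 1; n = 12.
Percentile rank = 100·(5 + 0.5·1)/12 = 100·5.5/12 = 45.83.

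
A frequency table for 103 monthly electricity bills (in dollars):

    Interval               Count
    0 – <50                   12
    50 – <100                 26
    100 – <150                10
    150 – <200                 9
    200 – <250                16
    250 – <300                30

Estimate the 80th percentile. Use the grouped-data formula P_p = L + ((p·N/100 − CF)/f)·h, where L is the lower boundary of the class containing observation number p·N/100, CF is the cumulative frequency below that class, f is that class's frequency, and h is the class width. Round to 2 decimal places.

N = 103; target position k = 80/100 · 103 = 82.4.
Cumulative frequencies: 12, 38, 48, 57, 73, 103.
Observation 82.4 falls in the class 250 – <300.
L = 250, CF = 73, f = 30, h = 50.
P80 = 250 + ((82.4 − 73)/30)·50 = 250 + 15.6667 = 265.667.

265.67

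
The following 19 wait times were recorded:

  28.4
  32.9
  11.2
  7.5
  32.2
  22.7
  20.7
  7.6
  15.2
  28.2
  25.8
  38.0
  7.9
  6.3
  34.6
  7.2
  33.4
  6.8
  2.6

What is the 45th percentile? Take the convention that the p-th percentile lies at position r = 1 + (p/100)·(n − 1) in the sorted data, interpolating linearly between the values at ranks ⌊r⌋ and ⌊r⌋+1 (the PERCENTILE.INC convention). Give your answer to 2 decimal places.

15.75

Sorted: 2.6, 6.3, 6.8, 7.2, 7.5, 7.6, 7.9, 11.2, 15.2, 20.7, 22.7, 25.8, 28.2, 28.4, 32.2, 32.9, 33.4, 34.6, 38.0.
n = 19.
r = 1 + (45/100)·(19 − 1) = 1 + 8.1 = 9.1.
Rank 9 is 15.2 and rank 10 is 20.7.
Interpolate: 15.2 + 0.1·(20.7 − 15.2) = 15.2 + 0.1·5.5 = 15.75.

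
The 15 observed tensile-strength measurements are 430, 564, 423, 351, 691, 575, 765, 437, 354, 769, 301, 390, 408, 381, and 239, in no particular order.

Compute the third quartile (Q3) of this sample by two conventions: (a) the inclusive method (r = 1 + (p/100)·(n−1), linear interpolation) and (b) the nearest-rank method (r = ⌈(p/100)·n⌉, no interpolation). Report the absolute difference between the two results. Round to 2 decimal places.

5.50

Sorted: 239, 301, 351, 354, 381, 390, 408, 423, 430, 437, 564, 575, 691, 765, 769.
n = 15.
(a) r = 11.5; between ranks 11 (564) and 12 (575): 569.5.
(b) the nearest-rank method: rank 12 → 575.
|569.5 − 575| = 5.5.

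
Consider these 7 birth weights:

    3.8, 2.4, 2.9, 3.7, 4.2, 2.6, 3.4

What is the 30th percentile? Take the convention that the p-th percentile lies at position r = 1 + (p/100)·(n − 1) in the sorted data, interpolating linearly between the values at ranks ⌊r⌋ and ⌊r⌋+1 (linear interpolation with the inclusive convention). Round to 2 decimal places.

Sorted: 2.4, 2.6, 2.9, 3.4, 3.7, 3.8, 4.2.
n = 7.
r = 1 + (30/100)·(7 − 1) = 1 + 1.8 = 2.8.
Rank 2 is 2.6 and rank 3 is 2.9.
Interpolate: 2.6 + 0.8·(2.9 − 2.6) = 2.6 + 0.8·0.3 = 2.84.

2.84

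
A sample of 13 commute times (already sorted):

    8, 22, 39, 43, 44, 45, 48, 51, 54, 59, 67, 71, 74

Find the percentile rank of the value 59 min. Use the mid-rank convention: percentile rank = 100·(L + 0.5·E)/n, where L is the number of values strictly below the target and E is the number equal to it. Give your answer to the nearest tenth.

73.1

Count below 59: L = 9; count equal: E = 1; n = 13.
Percentile rank = 100·(9 + 0.5·1)/13 = 100·9.5/13 = 73.08.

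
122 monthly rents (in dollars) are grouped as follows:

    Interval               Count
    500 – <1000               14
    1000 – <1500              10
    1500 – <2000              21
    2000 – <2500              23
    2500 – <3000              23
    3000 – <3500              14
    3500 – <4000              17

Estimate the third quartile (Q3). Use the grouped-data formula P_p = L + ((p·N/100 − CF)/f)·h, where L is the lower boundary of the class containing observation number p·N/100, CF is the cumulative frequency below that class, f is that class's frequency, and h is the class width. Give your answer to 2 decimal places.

3017.86

N = 122; target position k = 75/100 · 122 = 91.5.
Cumulative frequencies: 14, 24, 45, 68, 91, 105, 122.
Observation 91.5 falls in the class 3000 – <3500.
L = 3000, CF = 91, f = 14, h = 500.
P75 = 3000 + ((91.5 − 91)/14)·500 = 3000 + 17.8571 = 3017.86.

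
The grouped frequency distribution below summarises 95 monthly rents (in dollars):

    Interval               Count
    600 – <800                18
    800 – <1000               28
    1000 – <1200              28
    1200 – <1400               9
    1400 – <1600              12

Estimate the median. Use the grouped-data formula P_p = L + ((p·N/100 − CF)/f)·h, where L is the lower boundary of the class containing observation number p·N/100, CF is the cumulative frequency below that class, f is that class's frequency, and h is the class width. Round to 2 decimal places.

N = 95; target position k = 50/100 · 95 = 47.5.
Cumulative frequencies: 18, 46, 74, 83, 95.
Observation 47.5 falls in the class 1000 – <1200.
L = 1000, CF = 46, f = 28, h = 200.
P50 = 1000 + ((47.5 − 46)/28)·200 = 1000 + 10.7143 = 1010.71.

1010.71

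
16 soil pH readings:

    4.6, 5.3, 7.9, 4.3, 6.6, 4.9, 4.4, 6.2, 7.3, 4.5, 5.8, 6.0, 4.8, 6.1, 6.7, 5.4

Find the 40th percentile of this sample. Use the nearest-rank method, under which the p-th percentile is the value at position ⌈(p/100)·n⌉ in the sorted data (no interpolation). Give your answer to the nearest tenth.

5.3

Sorted: 4.3, 4.4, 4.5, 4.6, 4.8, 4.9, 5.3, 5.4, 5.8, 6.0, 6.1, 6.2, 6.6, 6.7, 7.3, 7.9.
n = 16.
Position = ⌈40/100 · 16⌉ = ⌈6.4⌉ = 7.
The value at rank 7 is 5.3.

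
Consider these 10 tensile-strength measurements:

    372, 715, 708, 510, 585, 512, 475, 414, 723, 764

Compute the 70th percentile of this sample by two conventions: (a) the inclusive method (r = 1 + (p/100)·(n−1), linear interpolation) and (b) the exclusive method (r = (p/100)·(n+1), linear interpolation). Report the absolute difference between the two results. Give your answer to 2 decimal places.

2.80

Sorted: 372, 414, 475, 510, 512, 585, 708, 715, 723, 764.
n = 10.
(a) r = 7.3; between ranks 7 (708) and 8 (715): 710.1.
(b) r = 7.7; between ranks 7 (708) and 8 (715): 712.9.
|710.1 − 712.9| = 2.8.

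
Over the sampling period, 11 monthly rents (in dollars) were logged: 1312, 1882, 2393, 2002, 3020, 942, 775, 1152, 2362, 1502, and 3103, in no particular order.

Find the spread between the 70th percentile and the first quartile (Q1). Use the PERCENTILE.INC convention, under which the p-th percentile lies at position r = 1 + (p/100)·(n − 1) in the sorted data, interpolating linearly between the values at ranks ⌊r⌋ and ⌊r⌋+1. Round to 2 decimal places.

Sorted: 775, 942, 1152, 1312, 1502, 1882, 2002, 2362, 2393, 3020, 3103.
n = 11.
P25: r = 3.5; ranks 3–4 are 1152, 1312; interpolating gives 1232.
P70: r = 8 (integer) → 2362.
Difference: 2362 − 1232 = 1130.

1130.00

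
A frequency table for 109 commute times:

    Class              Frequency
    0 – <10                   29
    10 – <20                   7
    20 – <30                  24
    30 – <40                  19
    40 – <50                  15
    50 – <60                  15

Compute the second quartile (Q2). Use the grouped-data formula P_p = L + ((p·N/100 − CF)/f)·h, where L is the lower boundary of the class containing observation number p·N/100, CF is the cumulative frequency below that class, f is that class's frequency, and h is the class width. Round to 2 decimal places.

N = 109; target position k = 50/100 · 109 = 54.5.
Cumulative frequencies: 29, 36, 60, 79, 94, 109.
Observation 54.5 falls in the class 20 – <30.
L = 20, CF = 36, f = 24, h = 10.
P50 = 20 + ((54.5 − 36)/24)·10 = 20 + 7.70833 = 27.7083.

27.71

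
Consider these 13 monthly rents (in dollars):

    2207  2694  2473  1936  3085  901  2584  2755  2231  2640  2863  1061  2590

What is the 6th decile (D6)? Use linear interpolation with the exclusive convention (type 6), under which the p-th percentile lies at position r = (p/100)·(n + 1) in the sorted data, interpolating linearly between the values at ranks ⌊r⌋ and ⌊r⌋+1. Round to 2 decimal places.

2610.00

Sorted: 901, 1061, 1936, 2207, 2231, 2473, 2584, 2590, 2640, 2694, 2755, 2863, 3085.
n = 13.
r = (60/100)·(13 + 1) = 8.4.
Rank 8 is 2590 and rank 9 is 2640.
Interpolate: 2590 + 0.4·(2640 − 2590) = 2590 + 0.4·50 = 2610.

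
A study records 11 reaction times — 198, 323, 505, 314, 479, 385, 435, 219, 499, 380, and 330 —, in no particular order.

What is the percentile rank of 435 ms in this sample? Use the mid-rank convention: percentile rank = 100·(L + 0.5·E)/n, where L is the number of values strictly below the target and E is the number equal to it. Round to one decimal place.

Sorted: 198, 219, 314, 323, 330, 380, 385, 435, 479, 499, 505.
Count below 435: L = 7; count equal: E = 1; n = 11.
Percentile rank = 100·(7 + 0.5·1)/11 = 100·7.5/11 = 68.18.

68.2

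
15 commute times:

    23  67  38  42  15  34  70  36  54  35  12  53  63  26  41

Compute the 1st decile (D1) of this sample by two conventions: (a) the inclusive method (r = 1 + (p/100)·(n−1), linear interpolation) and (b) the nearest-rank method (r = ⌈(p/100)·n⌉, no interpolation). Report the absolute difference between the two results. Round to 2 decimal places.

3.20

Sorted: 12, 15, 23, 26, 34, 35, 36, 38, 41, 42, 53, 54, 63, 67, 70.
n = 15.
(a) r = 2.4; between ranks 2 (15) and 3 (23): 18.2.
(b) the nearest-rank method: rank 2 → 15.
|18.2 − 15| = 3.2.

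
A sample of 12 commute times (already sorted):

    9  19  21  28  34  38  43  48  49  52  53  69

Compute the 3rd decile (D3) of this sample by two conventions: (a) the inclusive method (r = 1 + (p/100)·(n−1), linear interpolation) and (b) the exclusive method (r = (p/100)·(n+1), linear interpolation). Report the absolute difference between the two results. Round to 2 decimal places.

n = 12.
(a) r = 4.3; between ranks 4 (28) and 5 (34): 29.8.
(b) r = 3.9; between ranks 3 (21) and 4 (28): 27.3.
|29.8 − 27.3| = 2.5.

2.50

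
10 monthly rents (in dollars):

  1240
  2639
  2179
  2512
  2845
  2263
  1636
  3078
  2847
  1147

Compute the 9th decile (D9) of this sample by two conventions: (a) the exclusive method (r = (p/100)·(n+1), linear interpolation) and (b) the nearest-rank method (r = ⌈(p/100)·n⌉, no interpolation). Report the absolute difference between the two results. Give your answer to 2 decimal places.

Sorted: 1147, 1240, 1636, 2179, 2263, 2512, 2639, 2845, 2847, 3078.
n = 10.
(a) r = 9.9; between ranks 9 (2847) and 10 (3078): 3054.9.
(b) the nearest-rank method: rank 9 → 2847.
|3054.9 − 2847| = 207.9.

207.90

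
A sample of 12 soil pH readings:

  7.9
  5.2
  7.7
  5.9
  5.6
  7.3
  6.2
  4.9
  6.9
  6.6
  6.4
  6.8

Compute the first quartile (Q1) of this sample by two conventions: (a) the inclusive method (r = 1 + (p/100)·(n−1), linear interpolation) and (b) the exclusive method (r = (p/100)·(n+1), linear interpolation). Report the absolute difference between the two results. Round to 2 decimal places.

Sorted: 4.9, 5.2, 5.6, 5.9, 6.2, 6.4, 6.6, 6.8, 6.9, 7.3, 7.7, 7.9.
n = 12.
(a) r = 3.75; between ranks 3 (5.6) and 4 (5.9): 5.825.
(b) r = 3.25; between ranks 3 (5.6) and 4 (5.9): 5.675.
|5.825 − 5.675| = 0.15.

0.15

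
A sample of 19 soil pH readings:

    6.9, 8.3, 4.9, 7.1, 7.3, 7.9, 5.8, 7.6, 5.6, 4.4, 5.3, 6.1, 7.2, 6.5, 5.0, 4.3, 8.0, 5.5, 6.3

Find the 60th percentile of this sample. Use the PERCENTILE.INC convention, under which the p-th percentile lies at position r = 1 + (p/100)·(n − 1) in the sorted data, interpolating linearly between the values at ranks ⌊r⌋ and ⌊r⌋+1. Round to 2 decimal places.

Sorted: 4.3, 4.4, 4.9, 5.0, 5.3, 5.5, 5.6, 5.8, 6.1, 6.3, 6.5, 6.9, 7.1, 7.2, 7.3, 7.6, 7.9, 8.0, 8.3.
n = 19.
r = 1 + (60/100)·(19 − 1) = 1 + 10.8 = 11.8.
Rank 11 is 6.5 and rank 12 is 6.9.
Interpolate: 6.5 + 0.8·(6.9 − 6.5) = 6.5 + 0.8·0.4 = 6.82.

6.82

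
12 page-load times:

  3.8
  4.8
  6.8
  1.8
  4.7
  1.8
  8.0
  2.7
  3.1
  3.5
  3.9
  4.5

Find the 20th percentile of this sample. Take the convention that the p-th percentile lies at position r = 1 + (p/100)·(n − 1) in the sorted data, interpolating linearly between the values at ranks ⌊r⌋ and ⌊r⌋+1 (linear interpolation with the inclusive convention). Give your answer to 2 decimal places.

Sorted: 1.8, 1.8, 2.7, 3.1, 3.5, 3.8, 3.9, 4.5, 4.7, 4.8, 6.8, 8.0.
n = 12.
r = 1 + (20/100)·(12 − 1) = 1 + 2.2 = 3.2.
Rank 3 is 2.7 and rank 4 is 3.1.
Interpolate: 2.7 + 0.2·(3.1 − 2.7) = 2.7 + 0.2·0.4 = 2.78.

2.78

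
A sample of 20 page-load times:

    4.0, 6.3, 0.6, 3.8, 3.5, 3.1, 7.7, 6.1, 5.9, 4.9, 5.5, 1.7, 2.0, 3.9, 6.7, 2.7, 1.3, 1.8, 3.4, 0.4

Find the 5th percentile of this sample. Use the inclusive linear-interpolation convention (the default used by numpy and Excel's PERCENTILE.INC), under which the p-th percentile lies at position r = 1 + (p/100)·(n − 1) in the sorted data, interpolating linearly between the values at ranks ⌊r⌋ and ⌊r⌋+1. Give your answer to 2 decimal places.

Sorted: 0.4, 0.6, 1.3, 1.7, 1.8, 2.0, 2.7, 3.1, 3.4, 3.5, 3.8, 3.9, 4.0, 4.9, 5.5, 5.9, 6.1, 6.3, 6.7, 7.7.
n = 20.
r = 1 + (5/100)·(20 − 1) = 1 + 0.95 = 1.95.
Rank 1 is 0.4 and rank 2 is 0.6.
Interpolate: 0.4 + 0.95·(0.6 − 0.4) = 0.4 + 0.95·0.2 = 0.59.

0.59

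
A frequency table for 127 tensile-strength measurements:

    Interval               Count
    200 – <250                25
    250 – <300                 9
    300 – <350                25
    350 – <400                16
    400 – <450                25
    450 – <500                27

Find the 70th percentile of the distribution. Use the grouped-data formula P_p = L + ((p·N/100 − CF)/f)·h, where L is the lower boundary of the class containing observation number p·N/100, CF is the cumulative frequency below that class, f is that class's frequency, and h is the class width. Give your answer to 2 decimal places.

N = 127; target position k = 70/100 · 127 = 88.9.
Cumulative frequencies: 25, 34, 59, 75, 100, 127.
Observation 88.9 falls in the class 400 – <450.
L = 400, CF = 75, f = 25, h = 50.
P70 = 400 + ((88.9 − 75)/25)·50 = 400 + 27.8 = 427.8.

427.80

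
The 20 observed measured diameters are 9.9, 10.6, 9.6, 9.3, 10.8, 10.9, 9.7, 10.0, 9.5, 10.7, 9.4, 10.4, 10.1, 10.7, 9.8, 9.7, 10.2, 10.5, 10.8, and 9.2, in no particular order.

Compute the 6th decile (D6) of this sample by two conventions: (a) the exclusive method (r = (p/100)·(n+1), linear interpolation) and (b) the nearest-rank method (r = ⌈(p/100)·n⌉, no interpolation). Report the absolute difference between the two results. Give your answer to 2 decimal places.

0.12

Sorted: 9.2, 9.3, 9.4, 9.5, 9.6, 9.7, 9.7, 9.8, 9.9, 10.0, 10.1, 10.2, 10.4, 10.5, 10.6, 10.7, 10.7, 10.8, 10.8, 10.9.
n = 20.
(a) r = 12.6; between ranks 12 (10.2) and 13 (10.4): 10.32.
(b) the nearest-rank method: rank 12 → 10.2.
|10.32 − 10.2| = 0.12.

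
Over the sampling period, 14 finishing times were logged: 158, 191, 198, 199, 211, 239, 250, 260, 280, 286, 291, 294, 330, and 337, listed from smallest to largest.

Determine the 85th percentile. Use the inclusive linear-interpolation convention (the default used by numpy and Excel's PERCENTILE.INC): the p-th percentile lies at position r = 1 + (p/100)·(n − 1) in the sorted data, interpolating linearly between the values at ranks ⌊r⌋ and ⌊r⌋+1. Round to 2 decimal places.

n = 14.
r = 1 + (85/100)·(14 − 1) = 1 + 11.05 = 12.05.
Rank 12 is 294 and rank 13 is 330.
Interpolate: 294 + 0.05·(330 − 294) = 294 + 0.05·36 = 295.8.

295.80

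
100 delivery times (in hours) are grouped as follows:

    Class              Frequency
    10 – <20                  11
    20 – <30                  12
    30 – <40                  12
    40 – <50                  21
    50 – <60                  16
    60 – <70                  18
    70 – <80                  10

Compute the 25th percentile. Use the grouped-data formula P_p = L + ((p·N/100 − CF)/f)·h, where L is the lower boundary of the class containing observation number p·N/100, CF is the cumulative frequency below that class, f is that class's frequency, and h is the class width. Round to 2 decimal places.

N = 100; target position k = 25/100 · 100 = 25.
Cumulative frequencies: 11, 23, 35, 56, 72, 90, 100.
Observation 25 falls in the class 30 – <40.
L = 30, CF = 23, f = 12, h = 10.
P25 = 30 + ((25 − 23)/12)·10 = 30 + 1.66667 = 31.6667.

31.67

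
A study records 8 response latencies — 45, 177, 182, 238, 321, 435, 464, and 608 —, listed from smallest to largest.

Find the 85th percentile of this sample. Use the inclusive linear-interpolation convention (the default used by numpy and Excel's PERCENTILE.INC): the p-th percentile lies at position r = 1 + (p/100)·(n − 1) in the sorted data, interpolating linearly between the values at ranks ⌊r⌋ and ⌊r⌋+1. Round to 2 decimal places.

n = 8.
r = 1 + (85/100)·(8 − 1) = 1 + 5.95 = 6.95.
Rank 6 is 435 and rank 7 is 464.
Interpolate: 435 + 0.95·(464 − 435) = 435 + 0.95·29 = 462.55.

462.55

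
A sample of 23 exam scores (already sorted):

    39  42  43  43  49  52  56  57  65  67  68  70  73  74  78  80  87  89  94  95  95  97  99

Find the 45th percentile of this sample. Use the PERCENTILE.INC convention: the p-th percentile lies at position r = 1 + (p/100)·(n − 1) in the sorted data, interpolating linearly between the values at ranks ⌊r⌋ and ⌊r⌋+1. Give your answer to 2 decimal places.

n = 23.
r = 1 + (45/100)·(23 − 1) = 1 + 9.9 = 10.9.
Rank 10 is 67 and rank 11 is 68.
Interpolate: 67 + 0.9·(68 − 67) = 67 + 0.9·1 = 67.9.

67.90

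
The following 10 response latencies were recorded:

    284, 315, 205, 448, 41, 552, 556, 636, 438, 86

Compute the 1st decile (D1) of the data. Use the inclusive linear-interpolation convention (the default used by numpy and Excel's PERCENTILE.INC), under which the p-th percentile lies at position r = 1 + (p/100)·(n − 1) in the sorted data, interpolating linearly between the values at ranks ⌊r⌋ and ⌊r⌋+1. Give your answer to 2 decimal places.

Sorted: 41, 86, 205, 284, 315, 438, 448, 552, 556, 636.
n = 10.
r = 1 + (10/100)·(10 − 1) = 1 + 0.9 = 1.9.
Rank 1 is 41 and rank 2 is 86.
Interpolate: 41 + 0.9·(86 − 41) = 41 + 0.9·45 = 81.5.

81.50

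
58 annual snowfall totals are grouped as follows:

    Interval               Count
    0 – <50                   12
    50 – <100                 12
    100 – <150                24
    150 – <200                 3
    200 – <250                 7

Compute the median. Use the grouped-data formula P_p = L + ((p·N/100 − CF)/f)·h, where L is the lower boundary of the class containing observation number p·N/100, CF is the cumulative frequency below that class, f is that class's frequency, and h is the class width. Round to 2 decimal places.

110.42

N = 58; target position k = 50/100 · 58 = 29.
Cumulative frequencies: 12, 24, 48, 51, 58.
Observation 29 falls in the class 100 – <150.
L = 100, CF = 24, f = 24, h = 50.
P50 = 100 + ((29 − 24)/24)·50 = 100 + 10.4167 = 110.417.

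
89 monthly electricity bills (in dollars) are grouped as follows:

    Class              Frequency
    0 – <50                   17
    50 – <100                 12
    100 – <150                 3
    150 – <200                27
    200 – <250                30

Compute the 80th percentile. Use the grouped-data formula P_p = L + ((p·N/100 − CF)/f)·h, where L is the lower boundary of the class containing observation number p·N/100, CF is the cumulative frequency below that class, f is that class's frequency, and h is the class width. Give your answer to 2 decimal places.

N = 89; target position k = 80/100 · 89 = 71.2.
Cumulative frequencies: 17, 29, 32, 59, 89.
Observation 71.2 falls in the class 200 – <250.
L = 200, CF = 59, f = 30, h = 50.
P80 = 200 + ((71.2 − 59)/30)·50 = 200 + 20.3333 = 220.333.

220.33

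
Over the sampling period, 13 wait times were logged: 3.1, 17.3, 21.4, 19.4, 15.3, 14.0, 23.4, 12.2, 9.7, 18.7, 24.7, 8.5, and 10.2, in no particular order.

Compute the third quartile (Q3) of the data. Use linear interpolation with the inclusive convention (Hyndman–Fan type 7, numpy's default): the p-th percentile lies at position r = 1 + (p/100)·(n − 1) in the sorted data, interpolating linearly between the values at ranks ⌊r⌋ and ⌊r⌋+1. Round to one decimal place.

19.4

Sorted: 3.1, 8.5, 9.7, 10.2, 12.2, 14.0, 15.3, 17.3, 18.7, 19.4, 21.4, 23.4, 24.7.
n = 13.
r = 1 + (75/100)·(13 − 1) = 1 + 9 = 10.
r is an integer, so P75 is the value at rank 10: 19.4.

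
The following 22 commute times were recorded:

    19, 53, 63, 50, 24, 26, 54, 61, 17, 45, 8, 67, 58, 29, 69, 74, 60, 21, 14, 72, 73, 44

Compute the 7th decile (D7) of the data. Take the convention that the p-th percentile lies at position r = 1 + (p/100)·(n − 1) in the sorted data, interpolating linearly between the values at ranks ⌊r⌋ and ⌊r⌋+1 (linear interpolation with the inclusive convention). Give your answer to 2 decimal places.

60.70

Sorted: 8, 14, 17, 19, 21, 24, 26, 29, 44, 45, 50, 53, 54, 58, 60, 61, 63, 67, 69, 72, 73, 74.
n = 22.
r = 1 + (70/100)·(22 − 1) = 1 + 14.7 = 15.7.
Rank 15 is 60 and rank 16 is 61.
Interpolate: 60 + 0.7·(61 − 60) = 60 + 0.7·1 = 60.7.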